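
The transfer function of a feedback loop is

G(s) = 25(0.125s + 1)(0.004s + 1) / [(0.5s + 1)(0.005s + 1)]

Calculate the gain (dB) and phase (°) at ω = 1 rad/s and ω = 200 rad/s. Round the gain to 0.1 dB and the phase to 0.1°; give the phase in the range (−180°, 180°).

ω = 1: 27.1 dB, -19.5°; ω = 200: 15.1 dB, -8.1°

At ω = 1 rad/s:
zero (1 + j1·0.125) = 1 + j0.125 → |·| ≈ 1.0078, ∠ ≈ 7.13°
zero (1 + j1·0.004) = 1 + j0.004 → |·| ≈ 1, ∠ ≈ 0.23°
pole (1 + j1·0.5) = 1 + j0.5 → |·| ≈ 1.118, ∠ ≈ 26.57°
pole (1 + j1·0.005) = 1 + j0.005 → |·| ≈ 1, ∠ ≈ 0.29°
|G| = 25 · 1.0078 · 1 / (1.118 · 1) ≈ 22.536
Gain = 20 log₁₀(22.536) ≈ 27.06 dB
∠G = (7.13° + 0.23°) − (26.57° + 0.29°) = -19.50°

At ω = 200 rad/s:
zero (1 + j200·0.125) = 1 + j25 → |·| ≈ 25.02, ∠ ≈ 87.71°
zero (1 + j200·0.004) = 1 + j0.8 → |·| ≈ 1.2806, ∠ ≈ 38.66°
pole (1 + j200·0.5) = 1 + j100 → |·| ≈ 100, ∠ ≈ 89.43°
pole (1 + j200·0.005) = 1 + j1 → |·| ≈ 1.4142, ∠ ≈ 45.00°
|G| = 25 · 25.02 · 1.2806 / (100 · 1.4142) ≈ 5.6641
Gain = 20 log₁₀(5.6641) ≈ 15.06 dB
∠G = (87.71° + 38.66°) − (89.43° + 45.00°) = -8.06°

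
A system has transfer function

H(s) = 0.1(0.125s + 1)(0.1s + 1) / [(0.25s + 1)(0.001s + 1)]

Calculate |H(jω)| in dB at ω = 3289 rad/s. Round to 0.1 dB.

13.6 dB

At ω = 3289 rad/s:
zero (1 + j3289·0.125) = 1 + j411.125 → |·| ≈ 411.13, ∠ ≈ 89.86°
zero (1 + j3289·0.1) = 1 + j328.9 → |·| ≈ 328.9, ∠ ≈ 89.83°
pole (1 + j3289·0.25) = 1 + j822.25 → |·| ≈ 822.25, ∠ ≈ 89.93°
pole (1 + j3289·0.001) = 1 + j3.289 → |·| ≈ 3.4377, ∠ ≈ 73.09°
|H| = 0.1 · 411.13 · 328.9 / (822.25 · 3.4377) ≈ 4.7838
Gain = 20 log₁₀(4.7838) ≈ 13.60 dB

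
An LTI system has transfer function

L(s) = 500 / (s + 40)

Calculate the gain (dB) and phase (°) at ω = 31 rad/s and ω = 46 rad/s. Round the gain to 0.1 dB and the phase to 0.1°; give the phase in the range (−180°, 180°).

ω = 31: 19.9 dB, -37.8°; ω = 46: 18.3 dB, -49.0°

Substitute s = j31:
Numerator: 500 = 500 + j0
Denominator: (j31) + 40 = 40 + j31
|N| = √(500² + 0²) ≈ 500, ∠N ≈ 0.00°
|D| = √(40² + 31²) ≈ 50.606, ∠D ≈ 37.78°
|L| = 500 / 50.606 ≈ 9.8803
Gain = 20 log₁₀(9.8803) ≈ 19.90 dB
∠L = 0.00° − 37.78° = -37.78°

Substitute s = j46:
Numerator: 500 = 500 + j0
Denominator: (j46) + 40 = 40 + j46
|N| = √(500² + 0²) ≈ 500, ∠N ≈ 0.00°
|D| = √(40² + 46²) ≈ 60.959, ∠D ≈ 48.99°
|L| = 500 / 60.959 ≈ 8.2022
Gain = 20 log₁₀(8.2022) ≈ 18.28 dB
∠L = 0.00° − 48.99° = -48.99°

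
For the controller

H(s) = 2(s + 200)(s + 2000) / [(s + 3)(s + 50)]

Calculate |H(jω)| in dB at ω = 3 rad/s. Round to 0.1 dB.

71.5 dB

At s = jω = j3:
zero (s+200): 200 + j3 → |·| = √(200²+3²) = √40009 ≈ 200.02, ∠ = arctan(3/200) ≈ 0.86°
zero (s+2000): 2000 + j3 → |·| = √(2000²+3²) = √4000009 ≈ 2000, ∠ = arctan(3/2000) ≈ 0.09°
pole (s+3): 3 + j3 → |·| = √(3²+3²) = √18 ≈ 4.2426, ∠ = arctan(3/3) ≈ 45.00°
pole (s+50): 50 + j3 → |·| = √(50²+3²) = √2509 ≈ 50.09, ∠ = arctan(3/50) ≈ 3.43°
|H| = 2 · 4.0004e+05 / 212.51 ≈ 3764.9
Gain = 20 log₁₀(3764.9) ≈ 71.52 dB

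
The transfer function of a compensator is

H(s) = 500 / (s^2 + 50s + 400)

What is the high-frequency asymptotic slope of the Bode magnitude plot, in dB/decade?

-40 dB/decade

Each pole contributes −20 dB/decade at high frequency; each zero contributes +20 dB/decade.
Net: 0 zero(s) − 2 pole(s) → -40 dB/decade.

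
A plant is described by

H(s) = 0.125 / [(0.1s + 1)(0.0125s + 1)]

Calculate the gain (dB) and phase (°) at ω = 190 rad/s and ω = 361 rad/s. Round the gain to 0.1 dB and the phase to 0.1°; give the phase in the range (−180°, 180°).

ω = 190: -51.9 dB, -154.2°; ω = 361: -62.5 dB, -165.9°

At ω = 190 rad/s:
pole (1 + j190·0.1) = 1 + j19 → |·| ≈ 19.026, ∠ ≈ 86.99°
pole (1 + j190·0.0125) = 1 + j2.375 → |·| ≈ 2.5769, ∠ ≈ 67.17°
|H| = 0.125 · 1 / (19.026 · 2.5769) ≈ 0.0025496
Gain = 20 log₁₀(0.0025496) ≈ -51.87 dB
∠H = (0°) − (86.99° + 67.17°) = -154.16°

At ω = 361 rad/s:
pole (1 + j361·0.1) = 1 + j36.1 → |·| ≈ 36.114, ∠ ≈ 88.41°
pole (1 + j361·0.0125) = 1 + j4.5125 → |·| ≈ 4.622, ∠ ≈ 77.50°
|H| = 0.125 · 1 / (36.114 · 4.622) ≈ 0.00074887
Gain = 20 log₁₀(0.00074887) ≈ -62.51 dB
∠H = (0°) − (88.41° + 77.50°) = -165.91°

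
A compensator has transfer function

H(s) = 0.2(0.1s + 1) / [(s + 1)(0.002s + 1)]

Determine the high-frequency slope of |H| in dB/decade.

-20 dB/decade

Each pole contributes −20 dB/decade at high frequency; each zero contributes +20 dB/decade.
Net: 1 zero(s) − 2 pole(s) → -20 dB/decade.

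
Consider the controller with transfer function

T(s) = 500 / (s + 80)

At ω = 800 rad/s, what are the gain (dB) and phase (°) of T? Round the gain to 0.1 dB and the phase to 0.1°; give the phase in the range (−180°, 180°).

-4.1 dB, -84.3°

Substitute s = j800:
Numerator: 500 = 500 + j0
Denominator: (j800) + 80 = 80 + j800
|N| = √(500² + 0²) ≈ 500, ∠N ≈ 0.00°
|D| = √(80² + 800²) ≈ 803.99, ∠D ≈ 84.29°
|T| = 500 / 803.99 ≈ 0.6219
Gain = 20 log₁₀(0.6219) ≈ -4.13 dB
∠T = 0.00° − 84.29° = -84.29°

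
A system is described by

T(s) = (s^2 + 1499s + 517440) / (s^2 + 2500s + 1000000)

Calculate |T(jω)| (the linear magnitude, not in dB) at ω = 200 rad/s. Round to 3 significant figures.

Substitute s = j200:
Numerator: (j200)^2 + 1499(j200) + 517440 = 477440 + j299800
Denominator: (j200)^2 + 2500(j200) + 1000000 = 960000 + j500000
|N| = √(477440² + 299800²) ≈ 5.6376e+05, ∠N ≈ 32.13°
|D| = √(960000² + 500000²) ≈ 1.0824e+06, ∠D ≈ 27.51°
|T| = 5.6376e+05 / 1.0824e+06 ≈ 0.52084

0.521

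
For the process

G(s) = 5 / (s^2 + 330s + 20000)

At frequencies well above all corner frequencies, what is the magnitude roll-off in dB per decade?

-40 dB/decade

Each pole contributes −20 dB/decade at high frequency; each zero contributes +20 dB/decade.
Net: 0 zero(s) − 2 pole(s) → -40 dB/decade.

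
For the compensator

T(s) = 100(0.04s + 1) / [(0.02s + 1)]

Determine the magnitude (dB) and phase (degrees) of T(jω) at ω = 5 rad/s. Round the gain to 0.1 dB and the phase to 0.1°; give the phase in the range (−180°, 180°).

40.1 dB, 5.6°

At ω = 5 rad/s:
zero (1 + j5·0.04) = 1 + j0.2 → |·| ≈ 1.0198, ∠ ≈ 11.31°
pole (1 + j5·0.02) = 1 + j0.1 → |·| ≈ 1.005, ∠ ≈ 5.71°
|T| = 100 · 1.0198 / (1.005) ≈ 101.47
Gain = 20 log₁₀(101.47) ≈ 40.13 dB
∠T = (11.31°) − (5.71°) = 5.60°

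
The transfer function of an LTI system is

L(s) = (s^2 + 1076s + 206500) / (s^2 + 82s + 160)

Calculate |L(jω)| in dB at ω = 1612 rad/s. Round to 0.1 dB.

Substitute s = j1612:
Numerator: (j1612)^2 + 1076(j1612) + 206500 = -2392044 + j1734512
Denominator: (j1612)^2 + 82(j1612) + 160 = -2598384 + j132184
|N| = √(2392044² + 1734512²) ≈ 2.9547e+06, ∠N ≈ 144.05°
|D| = √(2598384² + 132184²) ≈ 2.6017e+06, ∠D ≈ 177.09°
|L| = 2.9547e+06 / 2.6017e+06 ≈ 1.1357
Gain = 20 log₁₀(1.1357) ≈ 1.11 dB

1.1 dB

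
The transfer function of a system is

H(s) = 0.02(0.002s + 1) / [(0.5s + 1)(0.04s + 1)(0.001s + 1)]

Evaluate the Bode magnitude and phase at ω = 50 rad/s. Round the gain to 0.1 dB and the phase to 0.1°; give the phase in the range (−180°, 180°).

-68.9 dB, -148.3°

At ω = 50 rad/s:
zero (1 + j50·0.002) = 1 + j0.1 → |·| ≈ 1.005, ∠ ≈ 5.71°
pole (1 + j50·0.5) = 1 + j25 → |·| ≈ 25.02, ∠ ≈ 87.71°
pole (1 + j50·0.04) = 1 + j2 → |·| ≈ 2.2361, ∠ ≈ 63.43°
pole (1 + j50·0.001) = 1 + j0.05 → |·| ≈ 1.0012, ∠ ≈ 2.86°
|H| = 0.02 · 1.005 / (25.02 · 2.2361 · 1.0012) ≈ 0.00035884
Gain = 20 log₁₀(0.00035884) ≈ -68.90 dB
∠H = (5.71°) − (87.71° + 63.43° + 2.86°) = -148.29°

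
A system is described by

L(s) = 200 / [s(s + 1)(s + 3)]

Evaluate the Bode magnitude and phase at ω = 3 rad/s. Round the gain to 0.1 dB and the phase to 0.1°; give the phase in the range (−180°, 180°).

At s = jω = j3:
pole (s+1): 1 + j3 → |·| = √(1²+3²) = √10 ≈ 3.1623, ∠ = arctan(3/1) ≈ 71.57°
pole (s+3): 3 + j3 → |·| = √(3²+3²) = √18 ≈ 4.2426, ∠ = arctan(3/3) ≈ 45.00°
pole at origin: |s| = 3, ∠ = 90.00° (in denominator)
|L| = 200 / 40.249 ≈ 4.9691
Gain = 20 log₁₀(4.9691) ≈ 13.93 dB
∠L = 0.00° − 206.57° = -206.57° ≡ 153.43° (principal value)

13.9 dB, 153.4°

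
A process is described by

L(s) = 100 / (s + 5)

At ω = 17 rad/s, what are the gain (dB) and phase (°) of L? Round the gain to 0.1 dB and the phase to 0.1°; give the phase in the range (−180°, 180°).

At s = jω = j17:
pole (s+5): 5 + j17 → |·| = √(5²+17²) = √314 ≈ 17.72, ∠ = arctan(17/5) ≈ 73.61°
|L| = 100 / 17.72 ≈ 5.6433
Gain = 20 log₁₀(5.6433) ≈ 15.03 dB
∠L = 0.00° − 73.61° = -73.61°

15.0 dB, -73.6°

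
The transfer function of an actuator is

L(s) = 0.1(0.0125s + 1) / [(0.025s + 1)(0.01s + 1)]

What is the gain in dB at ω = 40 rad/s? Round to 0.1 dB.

At ω = 40 rad/s:
zero (1 + j40·0.0125) = 1 + j0.5 → |·| ≈ 1.118, ∠ ≈ 26.57°
pole (1 + j40·0.025) = 1 + j1 → |·| ≈ 1.4142, ∠ ≈ 45.00°
pole (1 + j40·0.01) = 1 + j0.4 → |·| ≈ 1.077, ∠ ≈ 21.80°
|L| = 0.1 · 1.118 / (1.4142 · 1.077) ≈ 0.073403
Gain = 20 log₁₀(0.073403) ≈ -22.69 dB

-22.7 dB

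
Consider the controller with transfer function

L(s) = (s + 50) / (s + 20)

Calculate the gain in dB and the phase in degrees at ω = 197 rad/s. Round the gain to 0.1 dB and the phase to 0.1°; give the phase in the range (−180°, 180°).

0.2 dB, -8.4°

Substitute s = j197:
Numerator: (j197) + 50 = 50 + j197
Denominator: (j197) + 20 = 20 + j197
|N| = √(50² + 197²) ≈ 203.25, ∠N ≈ 75.76°
|D| = √(20² + 197²) ≈ 198.01, ∠D ≈ 84.20°
|L| = 203.25 / 198.01 ≈ 1.0265
Gain = 20 log₁₀(1.0265) ≈ 0.23 dB
∠L = 75.76° − 84.20° = -8.44°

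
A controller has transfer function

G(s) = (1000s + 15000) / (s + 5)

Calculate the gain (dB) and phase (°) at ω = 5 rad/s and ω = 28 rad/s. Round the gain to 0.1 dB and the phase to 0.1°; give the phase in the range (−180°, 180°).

Substitute s = j5:
Numerator: 1000(j5) + 15000 = 15000 + j5000
Denominator: (j5) + 5 = 5 + j5
|N| = √(15000² + 5000²) ≈ 15811, ∠N ≈ 18.43°
|D| = √(5² + 5²) ≈ 7.0711, ∠D ≈ 45.00°
|G| = 15811 / 7.0711 ≈ 2236
Gain = 20 log₁₀(2236) ≈ 66.99 dB
∠G = 18.43° − 45.00° = -26.57°

Substitute s = j28:
Numerator: 1000(j28) + 15000 = 15000 + j28000
Denominator: (j28) + 5 = 5 + j28
|N| = √(15000² + 28000²) ≈ 31765, ∠N ≈ 61.82°
|D| = √(5² + 28²) ≈ 28.443, ∠D ≈ 79.88°
|G| = 31765 / 28.443 ≈ 1116.8
Gain = 20 log₁₀(1116.8) ≈ 60.96 dB
∠G = 61.82° − 79.88° = -18.06°

ω = 5: 67.0 dB, -26.6°; ω = 28: 61.0 dB, -18.1°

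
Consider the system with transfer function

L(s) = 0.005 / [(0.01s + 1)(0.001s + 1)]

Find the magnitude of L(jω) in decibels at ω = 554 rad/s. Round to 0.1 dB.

At ω = 554 rad/s:
pole (1 + j554·0.01) = 1 + j5.54 → |·| ≈ 5.6295, ∠ ≈ 79.77°
pole (1 + j554·0.001) = 1 + j0.554 → |·| ≈ 1.1432, ∠ ≈ 28.99°
|L| = 0.005 · 1 / (5.6295 · 1.1432) ≈ 0.00077692
Gain = 20 log₁₀(0.00077692) ≈ -62.19 dB

-62.2 dB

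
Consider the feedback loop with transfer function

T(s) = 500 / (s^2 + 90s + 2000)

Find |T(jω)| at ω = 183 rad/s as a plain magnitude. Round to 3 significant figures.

Substitute s = j183:
Numerator: 500 = 500 + j0
Denominator: (j183)^2 + 90(j183) + 2000 = -31489 + j16470
|N| = √(500² + 0²) ≈ 500, ∠N ≈ 0.00°
|D| = √(31489² + 16470²) ≈ 35536, ∠D ≈ 152.39°
|T| = 500 / 35536 ≈ 0.01407

0.0141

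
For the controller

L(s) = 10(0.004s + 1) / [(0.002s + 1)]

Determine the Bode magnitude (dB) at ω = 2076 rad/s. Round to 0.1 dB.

25.8 dB

At ω = 2076 rad/s:
zero (1 + j2076·0.004) = 1 + j8.304 → |·| ≈ 8.364, ∠ ≈ 83.13°
pole (1 + j2076·0.002) = 1 + j4.152 → |·| ≈ 4.2707, ∠ ≈ 76.46°
|L| = 10 · 8.364 / (4.2707) ≈ 19.585
Gain = 20 log₁₀(19.585) ≈ 25.84 dB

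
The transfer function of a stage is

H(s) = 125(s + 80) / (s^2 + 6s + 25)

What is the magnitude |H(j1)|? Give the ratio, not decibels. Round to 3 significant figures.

At s = jω = j1:
zero (s+80): 80 + j1 → |·| = √(80²+1²) = √6401 ≈ 80.006, ∠ = arctan(1/80) ≈ 0.72°
quadratic: (j1)² + 6·j1 + 25 = 24 + j6 → |·| ≈ 24.739, ∠ ≈ 14.04°
|H| = 125 · 80.006 / 24.739 ≈ 404.25

404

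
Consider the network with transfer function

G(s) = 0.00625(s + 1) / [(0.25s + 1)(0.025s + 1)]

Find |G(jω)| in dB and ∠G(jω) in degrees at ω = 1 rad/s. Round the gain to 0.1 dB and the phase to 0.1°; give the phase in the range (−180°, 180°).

-41.3 dB, 29.5°

At ω = 1 rad/s:
zero (1 + j1·1) = 1 + j1 → |·| ≈ 1.4142, ∠ ≈ 45.00°
pole (1 + j1·0.25) = 1 + j0.25 → |·| ≈ 1.0308, ∠ ≈ 14.04°
pole (1 + j1·0.025) = 1 + j0.025 → |·| ≈ 1.0003, ∠ ≈ 1.43°
|G| = 0.00625 · 1.4142 / (1.0308 · 1.0003) ≈ 0.0085721
Gain = 20 log₁₀(0.0085721) ≈ -41.34 dB
∠G = (45.00°) − (14.04° + 1.43°) = 29.53°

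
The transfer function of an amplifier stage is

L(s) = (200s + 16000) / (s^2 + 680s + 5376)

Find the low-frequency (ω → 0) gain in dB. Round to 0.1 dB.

L(0) = 16000 / 5376 ≈ 2.9762
20 log₁₀(2.9762) ≈ 9.47 dB

9.5 dB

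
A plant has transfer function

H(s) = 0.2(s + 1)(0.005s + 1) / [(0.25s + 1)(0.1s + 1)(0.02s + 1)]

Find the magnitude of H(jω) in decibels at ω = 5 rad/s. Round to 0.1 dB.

At ω = 5 rad/s:
zero (1 + j5·1) = 1 + j5 → |·| ≈ 5.099, ∠ ≈ 78.69°
zero (1 + j5·0.005) = 1 + j0.025 → |·| ≈ 1.0003, ∠ ≈ 1.43°
pole (1 + j5·0.25) = 1 + j1.25 → |·| ≈ 1.6008, ∠ ≈ 51.34°
pole (1 + j5·0.1) = 1 + j0.5 → |·| ≈ 1.118, ∠ ≈ 26.57°
pole (1 + j5·0.02) = 1 + j0.1 → |·| ≈ 1.005, ∠ ≈ 5.71°
|H| = 0.2 · 5.099 · 1.0003 / (1.6008 · 1.118 · 1.005) ≈ 0.56715
Gain = 20 log₁₀(0.56715) ≈ -4.93 dB

-4.9 dB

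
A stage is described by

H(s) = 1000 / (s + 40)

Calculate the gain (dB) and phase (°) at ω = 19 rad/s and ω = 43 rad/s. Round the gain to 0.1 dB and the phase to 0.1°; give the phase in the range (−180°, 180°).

At s = jω = j19:
pole (s+40): 40 + j19 → |·| = √(40²+19²) = √1961 ≈ 44.283, ∠ = arctan(19/40) ≈ 25.41°
|H| = 1000 / 44.283 ≈ 22.582
Gain = 20 log₁₀(22.582) ≈ 27.08 dB
∠H = 0.00° − 25.41° = -25.41°

At s = jω = j43:
pole (s+40): 40 + j43 → |·| = √(40²+43²) = √3449 ≈ 58.728, ∠ = arctan(43/40) ≈ 47.07°
|H| = 1000 / 58.728 ≈ 17.028
Gain = 20 log₁₀(17.028) ≈ 24.62 dB
∠H = 0.00° − 47.07° = -47.07°

ω = 19: 27.1 dB, -25.4°; ω = 43: 24.6 dB, -47.1°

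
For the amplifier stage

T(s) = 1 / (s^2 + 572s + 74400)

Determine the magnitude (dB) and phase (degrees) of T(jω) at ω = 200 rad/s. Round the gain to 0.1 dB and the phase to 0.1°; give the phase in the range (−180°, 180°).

-101.5 dB, -73.3°

Substitute s = j200:
Numerator: 1 = 1 + j0
Denominator: (j200)^2 + 572(j200) + 74400 = 34400 + j114400
|N| = √(1² + 0²) ≈ 1, ∠N ≈ 0.00°
|D| = √(34400² + 114400²) ≈ 1.1946e+05, ∠D ≈ 73.26°
|T| = 1 / 1.1946e+05 ≈ 8.371e-06
Gain = 20 log₁₀(8.371e-06) ≈ -101.54 dB
∠T = 0.00° − 73.26° = -73.26°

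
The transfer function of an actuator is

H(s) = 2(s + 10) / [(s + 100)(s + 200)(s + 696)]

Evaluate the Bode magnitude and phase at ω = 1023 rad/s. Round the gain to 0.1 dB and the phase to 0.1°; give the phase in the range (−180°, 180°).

At s = jω = j1023:
zero (s+10): 10 + j1023 → |·| = √(10²+1023²) = √1046629 ≈ 1023, ∠ = arctan(1023/10) ≈ 89.44°
pole (s+100): 100 + j1023 → |·| = √(100²+1023²) = √1056529 ≈ 1027.9, ∠ = arctan(1023/100) ≈ 84.42°
pole (s+200): 200 + j1023 → |·| = √(200²+1023²) = √1086529 ≈ 1042.4, ∠ = arctan(1023/200) ≈ 78.94°
pole (s+696): 696 + j1023 → |·| = √(696²+1023²) = √1530945 ≈ 1237.3, ∠ = arctan(1023/696) ≈ 55.77°
|H| = 2 · 1023 / 1.3257e+09 ≈ 1.5433e-06
Gain = 20 log₁₀(1.5433e-06) ≈ -116.23 dB
∠H = 89.44° − 219.13° = -129.69°

-116.2 dB, -129.7°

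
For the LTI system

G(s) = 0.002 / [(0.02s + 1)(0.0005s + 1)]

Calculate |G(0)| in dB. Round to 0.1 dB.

-54.0 dB

G(0) = 0.002 · 1 / 1 = 0.002
20 log₁₀(0.002) ≈ -53.98 dB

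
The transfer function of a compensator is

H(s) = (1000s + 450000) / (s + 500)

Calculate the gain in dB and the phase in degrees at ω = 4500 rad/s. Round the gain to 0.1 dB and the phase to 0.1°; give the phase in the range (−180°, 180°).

60.0 dB, 0.6°

Substitute s = j4500:
Numerator: 1000(j4500) + 450000 = 450000 + j4500000
Denominator: (j4500) + 500 = 500 + j4500
|N| = √(450000² + 4500000²) ≈ 4.5224e+06, ∠N ≈ 84.29°
|D| = √(500² + 4500²) ≈ 4527.7, ∠D ≈ 83.66°
|H| = 4.5224e+06 / 4527.7 ≈ 998.83
Gain = 20 log₁₀(998.83) ≈ 59.99 dB
∠H = 84.29° − 83.66° = 0.63°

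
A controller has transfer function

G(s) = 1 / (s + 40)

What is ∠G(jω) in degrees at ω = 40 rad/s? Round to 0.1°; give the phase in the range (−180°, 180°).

At s = jω = j40:
pole (s+40): 40 + j40 → |·| = √(40²+40²) = √3200 ≈ 56.569, ∠ = arctan(40/40) ≈ 45.00°
∠G = 0.00° − 45.00° = -45.00°

-45.0°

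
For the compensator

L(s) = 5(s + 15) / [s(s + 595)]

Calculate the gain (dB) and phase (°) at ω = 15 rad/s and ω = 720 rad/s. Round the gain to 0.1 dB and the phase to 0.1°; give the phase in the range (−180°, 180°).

ω = 15: -38.5 dB, -46.4°; ω = 720: -45.4 dB, -51.6°

At s = jω = j15:
zero (s+15): 15 + j15 → |·| = √(15²+15²) = √450 ≈ 21.213, ∠ = arctan(15/15) ≈ 45.00°
pole (s+595): 595 + j15 → |·| = √(595²+15²) = √354250 ≈ 595.19, ∠ = arctan(15/595) ≈ 1.44°
pole at origin: |s| = 15, ∠ = 90.00° (in denominator)
|L| = 5 · 21.213 / 8927.9 ≈ 0.01188
Gain = 20 log₁₀(0.01188) ≈ -38.50 dB
∠L = 45.00° − 91.44° = -46.44°

At s = jω = j720:
zero (s+15): 15 + j720 → |·| = √(15²+720²) = √518625 ≈ 720.16, ∠ = arctan(720/15) ≈ 88.81°
pole (s+595): 595 + j720 → |·| = √(595²+720²) = √872425 ≈ 934.04, ∠ = arctan(720/595) ≈ 50.43°
pole at origin: |s| = 720, ∠ = 90.00° (in denominator)
|L| = 5 · 720.16 / 6.7251e+05 ≈ 0.0053543
Gain = 20 log₁₀(0.0053543) ≈ -45.43 dB
∠L = 88.81° − 140.43° = -51.62°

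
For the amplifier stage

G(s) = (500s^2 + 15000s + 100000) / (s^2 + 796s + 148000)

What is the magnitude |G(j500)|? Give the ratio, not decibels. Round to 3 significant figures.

305

Substitute s = j500:
Numerator: 500(j500)^2 + 15000(j500) + 100000 = -124900000 + j7500000
Denominator: (j500)^2 + 796(j500) + 148000 = -102000 + j398000
|N| = √(124900000² + 7500000²) ≈ 1.2512e+08, ∠N ≈ 176.56°
|D| = √(102000² + 398000²) ≈ 4.1086e+05, ∠D ≈ 104.37°
|G| = 1.2512e+08 / 4.1086e+05 ≈ 304.53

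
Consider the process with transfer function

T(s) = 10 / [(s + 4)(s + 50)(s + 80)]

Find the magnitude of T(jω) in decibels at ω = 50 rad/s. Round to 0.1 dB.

At s = jω = j50:
pole (s+4): 4 + j50 → |·| = √(4²+50²) = √2516 ≈ 50.16, ∠ = arctan(50/4) ≈ 85.43°
pole (s+50): 50 + j50 → |·| = √(50²+50²) = √5000 ≈ 70.711, ∠ = arctan(50/50) ≈ 45.00°
pole (s+80): 80 + j50 → |·| = √(80²+50²) = √8900 ≈ 94.34, ∠ = arctan(50/80) ≈ 32.01°
|T| = 10 / 3.3461e+05 ≈ 2.9886e-05
Gain = 20 log₁₀(2.9886e-05) ≈ -90.49 dB

-90.5 dB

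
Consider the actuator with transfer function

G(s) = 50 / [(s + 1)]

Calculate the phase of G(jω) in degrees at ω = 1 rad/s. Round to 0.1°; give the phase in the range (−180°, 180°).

-45.0°

At ω = 1 rad/s:
pole (1 + j1·1) = 1 + j1 → |·| ≈ 1.4142, ∠ ≈ 45.00°
∠G = (0°) − (45.00°) = -45.00°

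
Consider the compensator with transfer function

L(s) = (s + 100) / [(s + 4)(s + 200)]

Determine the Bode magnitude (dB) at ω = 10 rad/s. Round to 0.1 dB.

At s = jω = j10:
zero (s+100): 100 + j10 → |·| = √(100²+10²) = √10100 ≈ 100.5, ∠ = arctan(10/100) ≈ 5.71°
pole (s+4): 4 + j10 → |·| = √(4²+10²) = √116 ≈ 10.77, ∠ = arctan(10/4) ≈ 68.20°
pole (s+200): 200 + j10 → |·| = √(200²+10²) = √40100 ≈ 200.25, ∠ = arctan(10/200) ≈ 2.86°
|L| = 1 · 100.5 / 2156.7 ≈ 0.046599
Gain = 20 log₁₀(0.046599) ≈ -26.63 dB

-26.6 dB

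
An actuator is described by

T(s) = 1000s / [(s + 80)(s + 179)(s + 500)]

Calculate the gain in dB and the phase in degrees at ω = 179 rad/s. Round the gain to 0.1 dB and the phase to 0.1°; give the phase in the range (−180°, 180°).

At s = jω = j179:
zero at origin: s = j179 → |·| = 179, ∠ = 90.00°
pole (s+80): 80 + j179 → |·| = √(80²+179²) = √38441 ≈ 196.06, ∠ = arctan(179/80) ≈ 65.92°
pole (s+179): 179 + j179 → |·| = √(179²+179²) = √64082 ≈ 253.14, ∠ = arctan(179/179) ≈ 45.00°
pole (s+500): 500 + j179 → |·| = √(500²+179²) = √282041 ≈ 531.08, ∠ = arctan(179/500) ≈ 19.70°
|T| = 1000 · 179 / 2.6358e+07 ≈ 0.0067911
Gain = 20 log₁₀(0.0067911) ≈ -43.36 dB
∠T = 90.00° − 130.62° = -40.62°

-43.4 dB, -40.6°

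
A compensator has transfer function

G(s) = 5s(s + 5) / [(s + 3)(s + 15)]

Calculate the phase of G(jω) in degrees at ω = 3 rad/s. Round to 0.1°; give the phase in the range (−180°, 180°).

64.7°

At s = jω = j3:
zero (s+5): 5 + j3 → |·| = √(5²+3²) = √34 ≈ 5.831, ∠ = arctan(3/5) ≈ 30.96°
zero at origin: s = j3 → |·| = 3, ∠ = 90.00°
pole (s+3): 3 + j3 → |·| = √(3²+3²) = √18 ≈ 4.2426, ∠ = arctan(3/3) ≈ 45.00°
pole (s+15): 15 + j3 → |·| = √(15²+3²) = √234 ≈ 15.297, ∠ = arctan(3/15) ≈ 11.31°
∠G = 120.96° − 56.31° = 64.65°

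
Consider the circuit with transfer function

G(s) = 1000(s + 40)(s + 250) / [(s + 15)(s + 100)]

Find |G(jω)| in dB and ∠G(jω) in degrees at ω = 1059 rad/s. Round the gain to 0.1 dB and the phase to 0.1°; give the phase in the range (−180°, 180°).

At s = jω = j1059:
zero (s+40): 40 + j1059 → |·| = √(40²+1059²) = √1123081 ≈ 1059.8, ∠ = arctan(1059/40) ≈ 87.84°
zero (s+250): 250 + j1059 → |·| = √(250²+1059²) = √1183981 ≈ 1088.1, ∠ = arctan(1059/250) ≈ 76.72°
pole (s+15): 15 + j1059 → |·| = √(15²+1059²) = √1121706 ≈ 1059.1, ∠ = arctan(1059/15) ≈ 89.19°
pole (s+100): 100 + j1059 → |·| = √(100²+1059²) = √1131481 ≈ 1063.7, ∠ = arctan(1059/100) ≈ 84.61°
|G| = 1000 · 1.1532e+06 / 1.1266e+06 ≈ 1023.6
Gain = 20 log₁₀(1023.6) ≈ 60.20 dB
∠G = 164.56° − 173.80° = -9.24°

60.2 dB, -9.2°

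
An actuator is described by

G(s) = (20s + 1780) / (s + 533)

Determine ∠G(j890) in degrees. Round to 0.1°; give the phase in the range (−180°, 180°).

25.2°

Substitute s = j890:
Numerator: 20(j890) + 1780 = 1780 + j17800
Denominator: (j890) + 533 = 533 + j890
|N| = √(1780² + 17800²) ≈ 17889, ∠N ≈ 84.29°
|D| = √(533² + 890²) ≈ 1037.4, ∠D ≈ 59.08°
∠G = 84.29° − 59.08° = 25.21°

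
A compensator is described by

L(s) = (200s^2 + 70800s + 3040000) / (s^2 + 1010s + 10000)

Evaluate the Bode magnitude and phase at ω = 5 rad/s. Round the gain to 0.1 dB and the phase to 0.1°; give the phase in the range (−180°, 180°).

Substitute s = j5:
Numerator: 200(j5)^2 + 70800(j5) + 3040000 = 3035000 + j354000
Denominator: (j5)^2 + 1010(j5) + 10000 = 9975 + j5050
|N| = √(3035000² + 354000²) ≈ 3.0556e+06, ∠N ≈ 6.65°
|D| = √(9975² + 5050²) ≈ 11180, ∠D ≈ 26.85°
|L| = 3.0556e+06 / 11180 ≈ 273.31
Gain = 20 log₁₀(273.31) ≈ 48.73 dB
∠L = 6.65° − 26.85° = -20.20°

48.7 dB, -20.2°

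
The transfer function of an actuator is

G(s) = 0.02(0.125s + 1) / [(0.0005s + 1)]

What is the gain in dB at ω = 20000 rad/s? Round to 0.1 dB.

At ω = 20000 rad/s:
zero (1 + j20000·0.125) = 1 + j2500 → |·| ≈ 2500, ∠ ≈ 89.98°
pole (1 + j20000·0.0005) = 1 + j10 → |·| ≈ 10.05, ∠ ≈ 84.29°
|G| = 0.02 · 2500 / (10.05) ≈ 4.9751
Gain = 20 log₁₀(4.9751) ≈ 13.94 dB

13.9 dB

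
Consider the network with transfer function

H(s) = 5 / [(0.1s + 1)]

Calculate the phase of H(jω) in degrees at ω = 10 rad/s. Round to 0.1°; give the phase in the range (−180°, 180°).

At ω = 10 rad/s:
pole (1 + j10·0.1) = 1 + j1 → |·| ≈ 1.4142, ∠ ≈ 45.00°
∠H = (0°) − (45.00°) = -45.00°

-45.0°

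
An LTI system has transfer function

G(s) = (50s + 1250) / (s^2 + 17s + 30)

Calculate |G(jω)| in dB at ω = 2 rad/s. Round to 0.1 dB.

Substitute s = j2:
Numerator: 50(j2) + 1250 = 1250 + j100
Denominator: (j2)^2 + 17(j2) + 30 = 26 + j34
|N| = √(1250² + 100²) ≈ 1254, ∠N ≈ 4.57°
|D| = √(26² + 34²) ≈ 42.802, ∠D ≈ 52.59°
|G| = 1254 / 42.802 ≈ 29.298
Gain = 20 log₁₀(29.298) ≈ 29.34 dB

29.3 dB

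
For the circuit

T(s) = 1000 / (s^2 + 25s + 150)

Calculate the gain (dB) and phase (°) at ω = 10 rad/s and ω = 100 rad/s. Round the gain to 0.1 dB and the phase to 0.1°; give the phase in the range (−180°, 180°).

Substitute s = j10:
Numerator: 1000 = 1000 + j0
Denominator: (j10)^2 + 25(j10) + 150 = 50 + j250
|N| = √(1000² + 0²) ≈ 1000, ∠N ≈ 0.00°
|D| = √(50² + 250²) ≈ 254.95, ∠D ≈ 78.69°
|T| = 1000 / 254.95 ≈ 3.9223
Gain = 20 log₁₀(3.9223) ≈ 11.87 dB
∠T = 0.00° − 78.69° = -78.69°

Substitute s = j100:
Numerator: 1000 = 1000 + j0
Denominator: (j100)^2 + 25(j100) + 150 = -9850 + j2500
|N| = √(1000² + 0²) ≈ 1000, ∠N ≈ 0.00°
|D| = √(9850² + 2500²) ≈ 10162, ∠D ≈ 165.76°
|T| = 1000 / 10162 ≈ 0.098406
Gain = 20 log₁₀(0.098406) ≈ -20.14 dB
∠T = 0.00° − 165.76° = -165.76°

ω = 10: 11.9 dB, -78.7°; ω = 100: -20.1 dB, -165.8°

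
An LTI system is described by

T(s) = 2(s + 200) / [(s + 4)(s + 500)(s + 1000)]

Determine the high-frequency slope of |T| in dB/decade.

Each pole contributes −20 dB/decade at high frequency; each zero contributes +20 dB/decade.
Net: 1 zero(s) − 3 pole(s) → -40 dB/decade.

-40 dB/decade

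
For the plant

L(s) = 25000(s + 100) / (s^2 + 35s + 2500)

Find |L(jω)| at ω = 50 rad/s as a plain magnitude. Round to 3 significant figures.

1.60e+03

At s = jω = j50:
zero (s+100): 100 + j50 → |·| = √(100²+50²) = √12500 ≈ 111.8, ∠ = arctan(50/100) ≈ 26.57°
quadratic: (j50)² + 35·j50 + 2500 = 0 + j1750 → |·| ≈ 1750, ∠ ≈ 90.00°
|L| = 25000 · 111.8 / 1750 ≈ 1597.1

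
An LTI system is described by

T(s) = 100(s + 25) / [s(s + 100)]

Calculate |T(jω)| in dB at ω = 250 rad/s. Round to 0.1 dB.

At s = jω = j250:
zero (s+25): 25 + j250 → |·| = √(25²+250²) = √63125 ≈ 251.25, ∠ = arctan(250/25) ≈ 84.29°
pole (s+100): 100 + j250 → |·| = √(100²+250²) = √72500 ≈ 269.26, ∠ = arctan(250/100) ≈ 68.20°
pole at origin: |s| = 250, ∠ = 90.00° (in denominator)
|T| = 100 · 251.25 / 67315 ≈ 0.37325
Gain = 20 log₁₀(0.37325) ≈ -8.56 dB

-8.6 dB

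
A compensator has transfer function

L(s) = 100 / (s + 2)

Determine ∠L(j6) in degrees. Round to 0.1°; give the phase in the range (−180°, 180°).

-71.6°

At s = jω = j6:
pole (s+2): 2 + j6 → |·| = √(2²+6²) = √40 ≈ 6.3246, ∠ = arctan(6/2) ≈ 71.57°
∠L = 0.00° − 71.57° = -71.57°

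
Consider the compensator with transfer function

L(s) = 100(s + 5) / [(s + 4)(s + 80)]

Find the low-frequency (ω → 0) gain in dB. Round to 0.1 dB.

3.9 dB

L(0) = 100·5 / (4·80) = 1.5625
20 log₁₀(1.5625) ≈ 3.88 dB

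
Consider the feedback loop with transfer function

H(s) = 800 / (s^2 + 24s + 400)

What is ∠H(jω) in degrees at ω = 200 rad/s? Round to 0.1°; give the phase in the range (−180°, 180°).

At s = jω = j200:
quadratic: (j200)² + 24·j200 + 400 = -39600 + j4800 → |·| ≈ 39890, ∠ ≈ 173.09°
∠H = 0.00° − 173.09° = -173.09°

-173.1°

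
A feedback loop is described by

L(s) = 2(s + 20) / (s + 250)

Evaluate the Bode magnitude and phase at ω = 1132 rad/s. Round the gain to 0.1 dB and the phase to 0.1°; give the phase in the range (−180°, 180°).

At s = jω = j1132:
zero (s+20): 20 + j1132 → |·| = √(20²+1132²) = √1281824 ≈ 1132.2, ∠ = arctan(1132/20) ≈ 88.99°
pole (s+250): 250 + j1132 → |·| = √(250²+1132²) = √1343924 ≈ 1159.3, ∠ = arctan(1132/250) ≈ 77.55°
|L| = 2 · 1132.2 / 1159.3 ≈ 1.9532
Gain = 20 log₁₀(1.9532) ≈ 5.81 dB
∠L = 88.99° − 77.55° = 11.44°

5.8 dB, 11.4°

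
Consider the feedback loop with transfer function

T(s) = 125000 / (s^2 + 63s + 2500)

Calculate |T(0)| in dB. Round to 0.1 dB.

34.0 dB

T(0) = 125000 / 2500 = 50
20 log₁₀(50) ≈ 33.98 dB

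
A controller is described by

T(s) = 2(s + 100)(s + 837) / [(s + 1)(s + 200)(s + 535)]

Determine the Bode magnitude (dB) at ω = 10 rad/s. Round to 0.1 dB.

-16.1 dB

At s = jω = j10:
zero (s+100): 100 + j10 → |·| = √(100²+10²) = √10100 ≈ 100.5, ∠ = arctan(10/100) ≈ 5.71°
zero (s+837): 837 + j10 → |·| = √(837²+10²) = √700669 ≈ 837.06, ∠ = arctan(10/837) ≈ 0.68°
pole (s+1): 1 + j10 → |·| = √(1²+10²) = √101 ≈ 10.05, ∠ = arctan(10/1) ≈ 84.29°
pole (s+200): 200 + j10 → |·| = √(200²+10²) = √40100 ≈ 200.25, ∠ = arctan(10/200) ≈ 2.86°
pole (s+535): 535 + j10 → |·| = √(535²+10²) = √286325 ≈ 535.09, ∠ = arctan(10/535) ≈ 1.07°
|T| = 2 · 84125 / 1.0769e+06 ≈ 0.15624
Gain = 20 log₁₀(0.15624) ≈ -16.12 dB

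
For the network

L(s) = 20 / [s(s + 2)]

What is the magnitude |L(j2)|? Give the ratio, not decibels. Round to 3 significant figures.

3.54

At s = jω = j2:
pole (s+2): 2 + j2 → |·| = √(2²+2²) = √8 ≈ 2.8284, ∠ = arctan(2/2) ≈ 45.00°
pole at origin: |s| = 2, ∠ = 90.00° (in denominator)
|L| = 20 / 5.6568 ≈ 3.5356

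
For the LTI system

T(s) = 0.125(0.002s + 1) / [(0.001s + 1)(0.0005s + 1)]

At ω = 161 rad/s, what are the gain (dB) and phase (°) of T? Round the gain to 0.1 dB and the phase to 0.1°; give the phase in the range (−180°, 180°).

-17.8 dB, 4.1°

At ω = 161 rad/s:
zero (1 + j161·0.002) = 1 + j0.322 → |·| ≈ 1.0506, ∠ ≈ 17.85°
pole (1 + j161·0.001) = 1 + j0.161 → |·| ≈ 1.0129, ∠ ≈ 9.15°
pole (1 + j161·0.0005) = 1 + j0.0805 → |·| ≈ 1.0032, ∠ ≈ 4.60°
|T| = 0.125 · 1.0506 / (1.0129 · 1.0032) ≈ 0.12924
Gain = 20 log₁₀(0.12924) ≈ -17.77 dB
∠T = (17.85°) − (9.15° + 4.60°) = 4.10°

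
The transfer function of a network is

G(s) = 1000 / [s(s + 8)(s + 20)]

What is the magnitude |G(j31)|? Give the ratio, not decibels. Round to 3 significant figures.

0.0273

At s = jω = j31:
pole (s+8): 8 + j31 → |·| = √(8²+31²) = √1025 ≈ 32.016, ∠ = arctan(31/8) ≈ 75.53°
pole (s+20): 20 + j31 → |·| = √(20²+31²) = √1361 ≈ 36.892, ∠ = arctan(31/20) ≈ 57.17°
pole at origin: |s| = 31, ∠ = 90.00° (in denominator)
|G| = 1000 / 36615 ≈ 0.027311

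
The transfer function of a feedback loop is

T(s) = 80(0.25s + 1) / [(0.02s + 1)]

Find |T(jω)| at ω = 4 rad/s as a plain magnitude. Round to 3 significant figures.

113

At ω = 4 rad/s:
zero (1 + j4·0.25) = 1 + j1 → |·| ≈ 1.4142, ∠ ≈ 45.00°
pole (1 + j4·0.02) = 1 + j0.08 → |·| ≈ 1.0032, ∠ ≈ 4.57°
|T| = 80 · 1.4142 / (1.0032) ≈ 112.78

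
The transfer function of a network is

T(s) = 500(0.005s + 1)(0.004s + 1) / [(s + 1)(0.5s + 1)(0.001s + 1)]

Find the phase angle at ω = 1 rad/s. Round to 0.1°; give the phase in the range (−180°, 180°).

-71.1°

At ω = 1 rad/s:
zero (1 + j1·0.005) = 1 + j0.005 → |·| ≈ 1, ∠ ≈ 0.29°
zero (1 + j1·0.004) = 1 + j0.004 → |·| ≈ 1, ∠ ≈ 0.23°
pole (1 + j1·1) = 1 + j1 → |·| ≈ 1.4142, ∠ ≈ 45.00°
pole (1 + j1·0.5) = 1 + j0.5 → |·| ≈ 1.118, ∠ ≈ 26.57°
pole (1 + j1·0.001) = 1 + j0.001 → |·| ≈ 1, ∠ ≈ 0.06°
∠T = (0.29° + 0.23°) − (45.00° + 26.57° + 0.06°) = -71.11°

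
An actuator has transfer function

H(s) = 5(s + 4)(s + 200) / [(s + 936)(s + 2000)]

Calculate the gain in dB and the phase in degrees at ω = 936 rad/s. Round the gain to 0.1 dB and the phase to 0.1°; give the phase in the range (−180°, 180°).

3.7 dB, 97.6°

At s = jω = j936:
zero (s+4): 4 + j936 → |·| = √(4²+936²) = √876112 ≈ 936.01, ∠ = arctan(936/4) ≈ 89.76°
zero (s+200): 200 + j936 → |·| = √(200²+936²) = √916096 ≈ 957.13, ∠ = arctan(936/200) ≈ 77.94°
pole (s+936): 936 + j936 → |·| = √(936²+936²) = √1752192 ≈ 1323.7, ∠ = arctan(936/936) ≈ 45.00°
pole (s+2000): 2000 + j936 → |·| = √(2000²+936²) = √4876096 ≈ 2208.2, ∠ = arctan(936/2000) ≈ 25.08°
|H| = 5 · 8.9588e+05 / 2.923e+06 ≈ 1.5325
Gain = 20 log₁₀(1.5325) ≈ 3.71 dB
∠H = 167.70° − 70.08° = 97.62°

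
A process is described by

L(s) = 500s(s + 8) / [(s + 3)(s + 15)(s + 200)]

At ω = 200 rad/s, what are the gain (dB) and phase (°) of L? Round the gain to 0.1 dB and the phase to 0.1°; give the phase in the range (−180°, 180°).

At s = jω = j200:
zero (s+8): 8 + j200 → |·| = √(8²+200²) = √40064 ≈ 200.16, ∠ = arctan(200/8) ≈ 87.71°
zero at origin: s = j200 → |·| = 200, ∠ = 90.00°
pole (s+3): 3 + j200 → |·| = √(3²+200²) = √40009 ≈ 200.02, ∠ = arctan(200/3) ≈ 89.14°
pole (s+15): 15 + j200 → |·| = √(15²+200²) = √40225 ≈ 200.56, ∠ = arctan(200/15) ≈ 85.71°
pole (s+200): 200 + j200 → |·| = √(200²+200²) = √80000 ≈ 282.84, ∠ = arctan(200/200) ≈ 45.00°
|L| = 500 · 40032 / 1.1346e+07 ≈ 1.7641
Gain = 20 log₁₀(1.7641) ≈ 4.93 dB
∠L = 177.71° − 219.85° = -42.14°

4.9 dB, -42.1°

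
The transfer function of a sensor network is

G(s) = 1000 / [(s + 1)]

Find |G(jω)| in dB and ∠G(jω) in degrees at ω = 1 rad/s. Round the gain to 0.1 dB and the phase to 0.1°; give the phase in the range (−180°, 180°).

At ω = 1 rad/s:
pole (1 + j1·1) = 1 + j1 → |·| ≈ 1.4142, ∠ ≈ 45.00°
|G| = 1000 · 1 / (1.4142) ≈ 707.11
Gain = 20 log₁₀(707.11) ≈ 56.99 dB
∠G = (0°) − (45.00°) = -45.00°

57.0 dB, -45.0°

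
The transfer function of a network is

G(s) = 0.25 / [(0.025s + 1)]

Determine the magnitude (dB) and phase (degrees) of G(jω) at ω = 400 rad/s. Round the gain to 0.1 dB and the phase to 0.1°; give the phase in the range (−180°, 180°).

At ω = 400 rad/s:
pole (1 + j400·0.025) = 1 + j10 → |·| ≈ 10.05, ∠ ≈ 84.29°
|G| = 0.25 · 1 / (10.05) ≈ 0.024876
Gain = 20 log₁₀(0.024876) ≈ -32.08 dB
∠G = (0°) − (84.29°) = -84.29°

-32.1 dB, -84.3°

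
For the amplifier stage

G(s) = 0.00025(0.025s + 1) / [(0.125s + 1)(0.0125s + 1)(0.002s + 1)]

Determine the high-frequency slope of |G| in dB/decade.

-40 dB/decade

Each pole contributes −20 dB/decade at high frequency; each zero contributes +20 dB/decade.
Net: 1 zero(s) − 3 pole(s) → -40 dB/decade.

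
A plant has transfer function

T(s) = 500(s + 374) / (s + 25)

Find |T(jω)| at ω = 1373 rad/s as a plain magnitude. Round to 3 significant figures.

At s = jω = j1373:
zero (s+374): 374 + j1373 → |·| = √(374²+1373²) = √2025005 ≈ 1423, ∠ = arctan(1373/374) ≈ 74.76°
pole (s+25): 25 + j1373 → |·| = √(25²+1373²) = √1885754 ≈ 1373.2, ∠ = arctan(1373/25) ≈ 88.96°
|T| = 500 · 1423 / 1373.2 ≈ 518.13

518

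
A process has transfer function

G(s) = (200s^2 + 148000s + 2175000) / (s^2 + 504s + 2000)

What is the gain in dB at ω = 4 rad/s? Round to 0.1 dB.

58.0 dB

Substitute s = j4:
Numerator: 200(j4)^2 + 148000(j4) + 2175000 = 2171800 + j592000
Denominator: (j4)^2 + 504(j4) + 2000 = 1984 + j2016
|N| = √(2171800² + 592000²) ≈ 2.251e+06, ∠N ≈ 15.25°
|D| = √(1984² + 2016²) ≈ 2828.5, ∠D ≈ 45.46°
|G| = 2.251e+06 / 2828.5 ≈ 795.83
Gain = 20 log₁₀(795.83) ≈ 58.02 dB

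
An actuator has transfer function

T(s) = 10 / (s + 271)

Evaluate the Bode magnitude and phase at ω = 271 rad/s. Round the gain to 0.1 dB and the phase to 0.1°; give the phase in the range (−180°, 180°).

At s = jω = j271:
pole (s+271): 271 + j271 → |·| = √(271²+271²) = √146882 ≈ 383.25, ∠ = arctan(271/271) ≈ 45.00°
|T| = 10 / 383.25 ≈ 0.026093
Gain = 20 log₁₀(0.026093) ≈ -31.67 dB
∠T = 0.00° − 45.00° = -45.00°

-31.7 dB, -45.0°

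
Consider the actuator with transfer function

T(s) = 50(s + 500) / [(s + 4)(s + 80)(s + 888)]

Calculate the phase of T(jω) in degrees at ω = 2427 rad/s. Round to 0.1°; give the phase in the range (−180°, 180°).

At s = jω = j2427:
zero (s+500): 500 + j2427 → |·| = √(500²+2427²) = √6140329 ≈ 2478, ∠ = arctan(2427/500) ≈ 78.36°
pole (s+4): 4 + j2427 → |·| = √(4²+2427²) = √5890345 ≈ 2427, ∠ = arctan(2427/4) ≈ 89.91°
pole (s+80): 80 + j2427 → |·| = √(80²+2427²) = √5896729 ≈ 2428.3, ∠ = arctan(2427/80) ≈ 88.11°
pole (s+888): 888 + j2427 → |·| = √(888²+2427²) = √6678873 ≈ 2584.4, ∠ = arctan(2427/888) ≈ 69.90°
∠T = 78.36° − 247.92° = -169.56°

-169.6°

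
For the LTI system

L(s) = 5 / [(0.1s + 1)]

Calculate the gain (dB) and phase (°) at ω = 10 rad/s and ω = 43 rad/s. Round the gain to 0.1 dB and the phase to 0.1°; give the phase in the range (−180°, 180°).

ω = 10: 11.0 dB, -45.0°; ω = 43: 1.1 dB, -76.9°

At ω = 10 rad/s:
pole (1 + j10·0.1) = 1 + j1 → |·| ≈ 1.4142, ∠ ≈ 45.00°
|L| = 5 · 1 / (1.4142) ≈ 3.5356
Gain = 20 log₁₀(3.5356) ≈ 10.97 dB
∠L = (0°) − (45.00°) = -45.00°

At ω = 43 rad/s:
pole (1 + j43·0.1) = 1 + j4.3 → |·| ≈ 4.4147, ∠ ≈ 76.91°
|L| = 5 · 1 / (4.4147) ≈ 1.1326
Gain = 20 log₁₀(1.1326) ≈ 1.08 dB
∠L = (0°) − (76.91°) = -76.91°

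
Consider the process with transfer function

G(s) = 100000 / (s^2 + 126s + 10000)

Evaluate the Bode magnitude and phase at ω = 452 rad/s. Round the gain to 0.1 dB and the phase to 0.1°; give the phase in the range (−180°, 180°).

-6.1 dB, -163.7°

At s = jω = j452:
quadratic: (j452)² + 126·j452 + 10000 = -194304 + j56952 → |·| ≈ 2.0248e+05, ∠ ≈ 163.66°
|G| = 100000 / 2.0248e+05 ≈ 0.49388
Gain = 20 log₁₀(0.49388) ≈ -6.13 dB
∠G = 0.00° − 163.66° = -163.66°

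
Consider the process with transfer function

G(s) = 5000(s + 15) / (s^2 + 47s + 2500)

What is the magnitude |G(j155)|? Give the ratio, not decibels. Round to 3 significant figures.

34.3

At s = jω = j155:
zero (s+15): 15 + j155 → |·| = √(15²+155²) = √24250 ≈ 155.72, ∠ = arctan(155/15) ≈ 84.47°
quadratic: (j155)² + 47·j155 + 2500 = -21525 + j7285 → |·| ≈ 22724, ∠ ≈ 161.30°
|G| = 5000 · 155.72 / 22724 ≈ 34.263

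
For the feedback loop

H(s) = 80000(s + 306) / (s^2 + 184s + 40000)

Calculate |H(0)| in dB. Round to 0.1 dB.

55.7 dB

H(0) = 80000·306 / 40000 = 612
20 log₁₀(612) ≈ 55.74 dB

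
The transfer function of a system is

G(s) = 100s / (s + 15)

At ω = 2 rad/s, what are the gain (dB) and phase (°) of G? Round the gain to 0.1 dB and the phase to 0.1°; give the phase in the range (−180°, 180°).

22.4 dB, 82.4°

At s = jω = j2:
zero at origin: s = j2 → |·| = 2, ∠ = 90.00°
pole (s+15): 15 + j2 → |·| = √(15²+2²) = √229 ≈ 15.133, ∠ = arctan(2/15) ≈ 7.59°
|G| = 100 · 2 / 15.133 ≈ 13.216
Gain = 20 log₁₀(13.216) ≈ 22.42 dB
∠G = 90.00° − 7.59° = 82.41°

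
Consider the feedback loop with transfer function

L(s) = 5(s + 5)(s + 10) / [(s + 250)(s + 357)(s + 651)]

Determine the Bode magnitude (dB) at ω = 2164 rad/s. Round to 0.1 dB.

-53.3 dB

At s = jω = j2164:
zero (s+5): 5 + j2164 → |·| = √(5²+2164²) = √4682921 ≈ 2164, ∠ = arctan(2164/5) ≈ 89.87°
zero (s+10): 10 + j2164 → |·| = √(10²+2164²) = √4682996 ≈ 2164, ∠ = arctan(2164/10) ≈ 89.74°
pole (s+250): 250 + j2164 → |·| = √(250²+2164²) = √4745396 ≈ 2178.4, ∠ = arctan(2164/250) ≈ 83.41°
pole (s+357): 357 + j2164 → |·| = √(357²+2164²) = √4810345 ≈ 2193.2, ∠ = arctan(2164/357) ≈ 80.63°
pole (s+651): 651 + j2164 → |·| = √(651²+2164²) = √5106697 ≈ 2259.8, ∠ = arctan(2164/651) ≈ 73.26°
|L| = 5 · 4.6829e+06 / 1.0797e+10 ≈ 0.0021686
Gain = 20 log₁₀(0.0021686) ≈ -53.28 dB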